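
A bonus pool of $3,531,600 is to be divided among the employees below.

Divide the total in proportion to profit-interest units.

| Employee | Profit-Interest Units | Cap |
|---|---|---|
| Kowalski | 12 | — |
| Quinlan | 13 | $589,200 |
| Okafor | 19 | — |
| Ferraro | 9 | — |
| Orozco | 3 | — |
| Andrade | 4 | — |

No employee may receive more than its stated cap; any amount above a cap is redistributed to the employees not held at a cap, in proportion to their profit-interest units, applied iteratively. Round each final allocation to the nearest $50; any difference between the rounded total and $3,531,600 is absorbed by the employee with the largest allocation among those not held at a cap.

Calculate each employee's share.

Kowalski: $751,250 | Quinlan: $589,200 | Okafor: $1,189,500 | Ferraro: $563,450 | Orozco: $187,800 | Andrade: $250,400

Total profit-interest units = 60.
Unconstrained shares: Kowalski 706,320.00; Quinlan 765,180.00; Okafor 1,118,340.00; Ferraro 529,740.00; Orozco 176,580.00; Andrade 235,440.00.
Cap binds for Quinlan ($589,200); balance $2,942,400 reallocated over remaining profit-interest units 47.
Redistributed shares: Kowalski 751,251.06 → $751,250; Okafor 1,189,480.85 → $1,189,500; Ferraro 563,438.30 → $563,450; Orozco 187,812.77 → $187,800; Andrade 250,417.02 → $250,400.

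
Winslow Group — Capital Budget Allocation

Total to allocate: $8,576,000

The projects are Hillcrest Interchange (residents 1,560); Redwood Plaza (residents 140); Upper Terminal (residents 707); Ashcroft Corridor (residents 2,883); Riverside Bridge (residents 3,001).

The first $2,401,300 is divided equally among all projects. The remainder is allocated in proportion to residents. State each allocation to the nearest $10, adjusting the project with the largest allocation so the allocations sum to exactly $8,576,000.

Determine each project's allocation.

$2,401,300 shared equally gives $480,260 per project.
Remainder $6,174,700 by residents (total 8,291): Hillcrest Interchange 1,161,805.81 → $1,161,810; Redwood Plaza 104,264.62 → $104,260; Upper Terminal 526,536.35 → $526,540; Ashcroft Corridor 2,147,106.51 → $2,147,110; Riverside Bridge 2,234,986.70 → $2,234,990.
Rounding difference −$10 on remainder applied to Riverside Bridge.
Totals: Hillcrest Interchange $480,260 + $1,161,810 = $1,642,070; Redwood Plaza $480,260 + $104,260 = $584,520; Upper Terminal $480,260 + $526,540 = $1,006,800; Ashcroft Corridor $480,260 + $2,147,110 = $2,627,370; Riverside Bridge $480,260 + $2,234,980 = $2,715,240.

Hillcrest Interchange: $1,642,070; Redwood Plaza: $584,520; Upper Terminal: $1,006,800; Ashcroft Corridor: $2,627,370; Riverside Bridge: $2,715,240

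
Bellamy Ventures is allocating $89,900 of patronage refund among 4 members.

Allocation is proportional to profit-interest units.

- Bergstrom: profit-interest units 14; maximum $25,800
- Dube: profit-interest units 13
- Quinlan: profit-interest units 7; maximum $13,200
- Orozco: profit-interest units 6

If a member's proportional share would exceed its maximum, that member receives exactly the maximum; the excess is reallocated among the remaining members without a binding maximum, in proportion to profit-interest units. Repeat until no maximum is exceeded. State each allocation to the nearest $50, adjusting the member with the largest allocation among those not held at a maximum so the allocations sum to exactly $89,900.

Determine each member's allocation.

Bergstrom: $25,800 | Dube: $34,850 | Quinlan: $13,200 | Orozco: $16,050

Profit-interest units total: 40.
Proportional shares (ignoring caps): Bergstrom 31,465.00; Dube 29,217.50; Quinlan 15,732.50; Orozco 13,485.00.
Held at cap: Bergstrom ($25,800), Quinlan ($13,200); remaining pool $50,900 reallocated over remaining profit-interest units 19.
Redistributed shares: Dube 34,826.32 → $34,850; Orozco 16,073.68 → $16,050.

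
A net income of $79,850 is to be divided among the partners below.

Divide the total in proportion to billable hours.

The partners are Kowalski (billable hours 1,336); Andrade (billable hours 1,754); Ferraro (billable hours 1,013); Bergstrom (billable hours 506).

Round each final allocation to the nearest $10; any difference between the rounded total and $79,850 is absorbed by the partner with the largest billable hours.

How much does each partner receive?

Kowalski: $23,150; Andrade: $30,380; Ferraro: $17,550; Bergstrom: $8,770

Combined billable hours = 4,609.
Unrounded shares: Kowalski 1,336/4,609 × $79,850 = 23,145.93; Andrade 1,754/4,609 × $79,850 = 30,387.70; Ferraro 1,013/4,609 × $79,850 = 17,550.02; Bergstrom 506/4,609 × $79,850 = 8,766.35.
Rounded to nearest $10: Kowalski $23,150; Andrade $30,390; Ferraro $17,550; Bergstrom $8,770. Sum = $79,860.
Difference $79,850 − $79,860 = −$10 applied to largest billable hours (Andrade): Andrade becomes $30,380.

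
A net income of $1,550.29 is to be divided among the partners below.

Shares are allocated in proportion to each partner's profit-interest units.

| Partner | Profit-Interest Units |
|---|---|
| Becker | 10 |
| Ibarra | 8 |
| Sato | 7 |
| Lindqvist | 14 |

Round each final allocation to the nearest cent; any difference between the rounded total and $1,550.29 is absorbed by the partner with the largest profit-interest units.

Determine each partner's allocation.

Combined profit-interest units = 10 + 8 + 7 + 14 = 39.
Pro-rata amounts: Becker 397.5103; Ibarra 318.0082; Sato 278.2572; Lindqvist 556.5144.
After rounding (cent): Becker $397.51; Ibarra $318.01; Sato $278.26; Lindqvist $556.51. Sum = $1,550.29.
No rounding difference to absorb.

Becker: $397.51 | Ibarra: $318.01 | Sato: $278.26 | Lindqvist: $556.51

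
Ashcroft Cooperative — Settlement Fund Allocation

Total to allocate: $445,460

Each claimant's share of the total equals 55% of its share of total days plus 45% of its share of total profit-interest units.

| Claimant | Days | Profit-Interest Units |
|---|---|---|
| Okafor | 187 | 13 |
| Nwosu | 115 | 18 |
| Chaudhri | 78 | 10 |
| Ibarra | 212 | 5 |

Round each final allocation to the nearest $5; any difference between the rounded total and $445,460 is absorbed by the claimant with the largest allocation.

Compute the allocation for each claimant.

Days total 592; profit-interest units total 46.
Blended shares (55% days + 45% profit-interest units): Okafor 0.3009; Nwosu 0.2829; Chaudhri 0.1703; Ibarra 0.2459.
Pro-rata amounts: Okafor 134,042.04; Nwosu 126,033.18; Chaudhri 75,858.41; Ibarra 109,526.37.
After rounding ($5): Okafor $134,040; Nwosu $126,035; Chaudhri $75,860; Ibarra $109,525. Sum = $445,460.
Rounded total matches; no reconciliation needed.

Okafor: $134,040; Nwosu: $126,035; Chaudhri: $75,860; Ibarra: $109,525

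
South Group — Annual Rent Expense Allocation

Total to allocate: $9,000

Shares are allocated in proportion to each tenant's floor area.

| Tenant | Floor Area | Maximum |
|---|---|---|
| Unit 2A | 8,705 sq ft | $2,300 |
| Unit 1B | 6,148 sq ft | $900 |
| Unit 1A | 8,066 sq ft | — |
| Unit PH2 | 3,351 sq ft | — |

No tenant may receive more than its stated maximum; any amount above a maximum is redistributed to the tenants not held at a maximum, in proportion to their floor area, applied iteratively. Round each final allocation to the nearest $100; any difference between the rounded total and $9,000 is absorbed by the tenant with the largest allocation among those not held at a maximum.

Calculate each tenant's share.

Unit 2A: $2,300 | Unit 1B: $900 | Unit 1A: $4,100 | Unit PH2: $1,700

Total floor area = 26,270.
Pro-rata shares before constraints: Unit 2A 2,982.30; Unit 1B 2,106.28; Unit 1A 2,763.38; Unit PH2 1,148.04.
Held at cap: Unit 2A ($2,300), Unit 1B ($900); balance $5,800 reallocated over remaining floor area 11,417.
Remaining shares: Unit 1A 4,097.64 → $4,100; Unit PH2 1,702.36 → $1,700.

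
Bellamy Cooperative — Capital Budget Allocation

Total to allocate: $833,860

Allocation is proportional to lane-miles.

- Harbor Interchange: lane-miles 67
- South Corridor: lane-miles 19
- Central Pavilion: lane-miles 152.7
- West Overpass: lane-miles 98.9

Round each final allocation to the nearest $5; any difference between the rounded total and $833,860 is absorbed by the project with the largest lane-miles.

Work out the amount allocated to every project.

Sum of lane-miles: 337.6.
Pro-rata amounts: Harbor Interchange 67/337.6 × $833,860 = 165,487.62; South Corridor 19/337.6 × $833,860 = 46,929.32; Central Pavilion 152.7/337.6 × $833,860 = 377,163.57; West Overpass 98.9/337.6 × $833,860 = 244,279.48.
At nearest $5: Harbor Interchange $165,490; South Corridor $46,930; Central Pavilion $377,165; West Overpass $244,280. Sum = $833,865.
Difference $833,860 − $833,865 = −$5 applied to largest lane-miles (Central Pavilion): Central Pavilion becomes $377,160.

Harbor Interchange: $165,490 | South Corridor: $46,930 | Central Pavilion: $377,160 | West Overpass: $244,280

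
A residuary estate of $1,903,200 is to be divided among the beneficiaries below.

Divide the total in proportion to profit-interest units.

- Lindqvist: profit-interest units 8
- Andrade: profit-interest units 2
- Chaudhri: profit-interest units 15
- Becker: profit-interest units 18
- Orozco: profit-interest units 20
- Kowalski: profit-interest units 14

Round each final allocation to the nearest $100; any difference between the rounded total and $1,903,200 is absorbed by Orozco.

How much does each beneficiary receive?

Lindqvist: $197,700; Andrade: $49,400; Chaudhri: $370,800; Becker: $444,900; Orozco: $494,400; Kowalski: $346,000

Profit-interest units total: 77.
Unrounded shares: Lindqvist 8/77 × $1,903,200 = 197,735.06; Andrade 2/77 × $1,903,200 = 49,433.77; Chaudhri 15/77 × $1,903,200 = 370,753.25; Becker 18/77 × $1,903,200 = 444,903.90; Orozco 20/77 × $1,903,200 = 494,337.66; Kowalski 14/77 × $1,903,200 = 346,036.36.
After rounding ($100): Lindqvist $197,700; Andrade $49,400; Chaudhri $370,800; Becker $444,900; Orozco $494,300; Kowalski $346,000. Sum = $1,903,100.
Difference $1,903,200 − $1,903,100 = +$100 applied to Orozco: Orozco becomes $494,400.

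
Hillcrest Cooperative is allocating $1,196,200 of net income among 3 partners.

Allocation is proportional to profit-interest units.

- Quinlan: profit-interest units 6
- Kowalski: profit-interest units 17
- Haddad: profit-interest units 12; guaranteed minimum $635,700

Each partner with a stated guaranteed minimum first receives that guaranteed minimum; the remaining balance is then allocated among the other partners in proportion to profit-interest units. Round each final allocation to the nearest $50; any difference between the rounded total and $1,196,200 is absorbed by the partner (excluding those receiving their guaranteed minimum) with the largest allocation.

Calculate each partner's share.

Quinlan: $146,200; Kowalski: $414,300; Haddad: $635,700

Guaranteed amounts: Haddad $635,700. Residual $560,500.
Residual split over remaining profit-interest units 23: Quinlan 146,217.39 → $146,200; Kowalski 414,282.61 → $414,300.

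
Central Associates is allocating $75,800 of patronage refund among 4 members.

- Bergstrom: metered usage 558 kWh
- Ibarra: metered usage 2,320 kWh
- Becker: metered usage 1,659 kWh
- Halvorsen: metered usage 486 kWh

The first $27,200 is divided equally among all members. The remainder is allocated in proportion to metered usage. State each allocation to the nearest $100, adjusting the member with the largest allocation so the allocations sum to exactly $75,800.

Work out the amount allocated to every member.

$27,200 shared equally gives $6,800 per member.
Remainder $48,600 by metered usage (total 5,023): Bergstrom 5,398.92 → $5,400; Ibarra 22,447.14 → $22,400; Becker 16,051.64 → $16,100; Halvorsen 4,702.29 → $4,700.
Totals: Bergstrom $6,800 + $5,400 = $12,200; Ibarra $6,800 + $22,400 = $29,200; Becker $6,800 + $16,100 = $22,900; Halvorsen $6,800 + $4,700 = $11,500.

Bergstrom: $12,200 | Ibarra: $29,200 | Becker: $22,900 | Halvorsen: $11,500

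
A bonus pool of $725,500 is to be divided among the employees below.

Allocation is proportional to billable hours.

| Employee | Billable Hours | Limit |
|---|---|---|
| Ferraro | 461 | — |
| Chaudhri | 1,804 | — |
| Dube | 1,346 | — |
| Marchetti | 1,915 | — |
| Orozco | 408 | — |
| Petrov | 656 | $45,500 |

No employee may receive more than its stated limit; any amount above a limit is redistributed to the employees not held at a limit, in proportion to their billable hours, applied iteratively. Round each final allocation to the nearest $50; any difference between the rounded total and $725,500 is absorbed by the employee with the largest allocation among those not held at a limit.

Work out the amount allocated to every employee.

Ferraro: $52,850 · Chaudhri: $206,750 · Dube: $154,250 · Marchetti: $219,400 · Orozco: $46,750 · Petrov: $45,500

Billable hours total: 6,590.
Unconstrained shares: Ferraro 50,751.97; Chaudhri 198,604.25; Dube 148,182.55; Marchetti 210,824.36; Orozco 44,917.15; Petrov 72,219.73.
Cap binds for Petrov ($45,500); residual $680,000 reallocated over remaining billable hours 5,934.
Redistributed shares: Ferraro 52,827.77 → $52,850; Chaudhri 206,727.33 → $206,750; Dube 154,243.34 → $154,250; Marchetti 219,447.25 → $219,450; Orozco 46,754.30 → $46,750.
Rounding difference −$50 applied to Marchetti → $219,400.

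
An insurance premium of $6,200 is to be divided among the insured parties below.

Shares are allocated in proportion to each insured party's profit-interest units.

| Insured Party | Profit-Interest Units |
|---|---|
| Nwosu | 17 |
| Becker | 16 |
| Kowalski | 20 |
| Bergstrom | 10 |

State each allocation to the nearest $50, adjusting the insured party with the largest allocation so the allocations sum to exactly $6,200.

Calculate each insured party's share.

Sum of profit-interest units: 63.
Pro-rata amounts: Nwosu 17/63 × $6,200 = 1,673.02; Becker 16/63 × $6,200 = 1,574.60; Kowalski 20/63 × $6,200 = 1,968.25; Bergstrom 10/63 × $6,200 = 984.13.
Rounded to nearest $50: Nwosu $1,650; Becker $1,550; Kowalski $1,950; Bergstrom $1,000. Sum = $6,150.
Difference $6,200 − $6,150 = +$50 applied to largest allocation (Kowalski): Kowalski becomes $2,000.

Nwosu: $1,650; Becker: $1,550; Kowalski: $2,000; Bergstrom: $1,000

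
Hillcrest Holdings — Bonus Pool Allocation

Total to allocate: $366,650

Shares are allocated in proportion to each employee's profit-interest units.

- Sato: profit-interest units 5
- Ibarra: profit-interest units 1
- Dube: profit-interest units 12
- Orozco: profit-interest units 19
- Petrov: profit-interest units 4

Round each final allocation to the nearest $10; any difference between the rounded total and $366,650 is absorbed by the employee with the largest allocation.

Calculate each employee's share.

Total profit-interest units = 41.
Raw shares: Sato 5/41 × $366,650 = 44,713.41; Ibarra 1/41 × $366,650 = 8,942.68; Dube 12/41 × $366,650 = 107,312.20; Orozco 19/41 × $366,650 = 169,910.98; Petrov 4/41 × $366,650 = 35,770.73.
After rounding ($10): Sato $44,710; Ibarra $8,940; Dube $107,310; Orozco $169,910; Petrov $35,770. Sum = $366,640.
Difference $366,650 − $366,640 = +$10 applied to largest allocation (Orozco): Orozco becomes $169,920.

Sato: $44,710 | Ibarra: $8,940 | Dube: $107,310 | Orozco: $169,920 | Petrov: $35,770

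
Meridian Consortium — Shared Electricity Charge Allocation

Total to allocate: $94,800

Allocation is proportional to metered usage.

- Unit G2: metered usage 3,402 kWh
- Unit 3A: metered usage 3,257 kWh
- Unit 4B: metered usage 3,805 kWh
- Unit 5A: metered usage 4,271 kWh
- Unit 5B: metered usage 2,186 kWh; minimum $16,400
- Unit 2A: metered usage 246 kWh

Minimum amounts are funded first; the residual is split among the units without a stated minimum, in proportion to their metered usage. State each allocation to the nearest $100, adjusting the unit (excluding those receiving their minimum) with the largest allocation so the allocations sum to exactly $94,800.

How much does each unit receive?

Unit G2: $17,800; Unit 3A: $17,000; Unit 4B: $19,900; Unit 5A: $22,400; Unit 5B: $16,400; Unit 2A: $1,300

Guaranteed amounts: Unit 5B $16,400. Balance $78,400.
Balance split over remaining metered usage 14,981: Unit G2 17,803.67 → $17,800; Unit 3A 17,044.84 → $17,000; Unit 4B 19,912.69 → $19,900; Unit 5A 22,351.41 → $22,400; Unit 2A 1,287.39 → $1,300.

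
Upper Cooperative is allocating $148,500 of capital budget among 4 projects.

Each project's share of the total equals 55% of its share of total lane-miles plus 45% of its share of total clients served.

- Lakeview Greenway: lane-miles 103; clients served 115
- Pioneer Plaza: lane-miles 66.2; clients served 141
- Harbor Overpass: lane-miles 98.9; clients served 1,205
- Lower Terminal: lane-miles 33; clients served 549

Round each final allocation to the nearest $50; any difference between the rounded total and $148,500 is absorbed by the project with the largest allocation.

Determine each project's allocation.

Lane-miles total 301.1; clients served total 2,010.
Combined weights (55% lane-miles + 45% clients served): Lakeview Greenway 0.2139; Pioneer Plaza 0.1525; Harbor Overpass 0.4504; Lower Terminal 0.1832.
Raw shares: Lakeview Greenway 31,762.63; Pioneer Plaza 22,644.83; Harbor Overpass 66,888.91; Lower Terminal 27,203.63.
At nearest $50: Lakeview Greenway $31,750; Pioneer Plaza $22,650; Harbor Overpass $66,900; Lower Terminal $27,200. Sum = $148,500.
No rounding difference to absorb.

Lakeview Greenway: $31,750; Pioneer Plaza: $22,650; Harbor Overpass: $66,900; Lower Terminal: $27,200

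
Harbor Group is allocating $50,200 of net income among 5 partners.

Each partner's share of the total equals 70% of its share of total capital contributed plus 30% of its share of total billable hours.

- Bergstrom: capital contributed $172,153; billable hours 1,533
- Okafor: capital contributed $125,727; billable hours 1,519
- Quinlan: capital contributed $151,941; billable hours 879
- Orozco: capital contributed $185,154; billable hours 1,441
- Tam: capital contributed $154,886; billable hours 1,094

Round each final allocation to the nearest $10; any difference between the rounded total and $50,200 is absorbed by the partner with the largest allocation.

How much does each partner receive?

Bergstrom: $11,230 | Okafor: $9,130 | Quinlan: $8,810 | Orozco: $11,590 | Tam: $9,440

Totals — capital contributed 789,861, billable hours 6,466.
Blended shares (70% capital contributed + 30% billable hours): Bergstrom 0.2237; Okafor 0.1819; Quinlan 0.1754; Orozco 0.2309; Tam 0.1880.
Proportional shares: Bergstrom 11,229.41; Okafor 9,131.36; Quinlan 8,806.96; Orozco 11,593.53; Tam 9,438.74.
At nearest $10: Bergstrom $11,230; Okafor $9,130; Quinlan $8,810; Orozco $11,590; Tam $9,440. Sum = $50,200.
No rounding difference to absorb.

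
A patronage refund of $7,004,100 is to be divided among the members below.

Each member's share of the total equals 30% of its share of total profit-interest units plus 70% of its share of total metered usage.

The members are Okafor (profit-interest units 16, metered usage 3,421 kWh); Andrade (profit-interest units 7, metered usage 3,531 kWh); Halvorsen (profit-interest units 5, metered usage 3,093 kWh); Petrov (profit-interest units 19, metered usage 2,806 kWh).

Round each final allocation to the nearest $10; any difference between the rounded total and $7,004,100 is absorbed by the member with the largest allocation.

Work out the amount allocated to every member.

Okafor: $2,020,480; Andrade: $1,660,080; Halvorsen: $1,403,570; Petrov: $1,919,970

Totals — profit-interest units 47, metered usage 12,851.
Combined weights (30% profit-interest units + 70% metered usage): Okafor 0.2885; Andrade 0.2370; Halvorsen 0.2004; Petrov 0.2741.
Proportional shares: Okafor 2,020,480.68; Andrade 1,660,084.31; Halvorsen 1,403,565.99; Petrov 1,919,969.02.
After rounding ($10): Okafor $2,020,480; Andrade $1,660,080; Halvorsen $1,403,570; Petrov $1,919,970. Sum = $7,004,100.
Rounded total matches; no reconciliation needed.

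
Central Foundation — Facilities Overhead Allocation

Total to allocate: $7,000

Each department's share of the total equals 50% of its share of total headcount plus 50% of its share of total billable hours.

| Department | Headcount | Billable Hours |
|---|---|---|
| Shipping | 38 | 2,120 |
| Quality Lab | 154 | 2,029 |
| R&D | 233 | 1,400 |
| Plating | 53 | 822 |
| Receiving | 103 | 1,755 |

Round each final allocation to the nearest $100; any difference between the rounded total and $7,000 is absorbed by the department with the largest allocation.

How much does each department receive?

Shipping: $1,100 | Quality Lab: $1,800 | R&D: $2,000 | Plating: $700 | Receiving: $1,400

Headcount total 581; billable hours total 8,126.
Combined weights (50% headcount + 50% billable hours): Shipping 0.1631; Quality Lab 0.2574; R&D 0.2867; Plating 0.0962; Receiving 0.1966.
Pro-rata amounts: Shipping 1,142.03; Quality Lab 1,801.63; R&D 2,006.62; Plating 673.33; Receiving 1,376.39.
Rounded to nearest $100: Shipping $1,100; Quality Lab $1,800; R&D $2,000; Plating $700; Receiving $1,400. Sum = $7,000.
Sum already equals the total — no adjustment.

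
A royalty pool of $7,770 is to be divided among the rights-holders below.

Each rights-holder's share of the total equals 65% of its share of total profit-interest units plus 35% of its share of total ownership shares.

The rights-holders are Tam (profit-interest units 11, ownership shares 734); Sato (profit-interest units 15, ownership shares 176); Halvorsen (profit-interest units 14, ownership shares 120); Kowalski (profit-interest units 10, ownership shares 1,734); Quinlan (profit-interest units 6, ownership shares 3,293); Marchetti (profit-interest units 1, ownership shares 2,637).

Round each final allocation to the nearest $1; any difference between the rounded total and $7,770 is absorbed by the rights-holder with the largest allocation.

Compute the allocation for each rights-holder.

Tam: $1,204 | Sato: $1,384 | Halvorsen: $1,278 | Kowalski: $1,428 | Quinlan: $1,563 | Marchetti: $913

Profit-interest units total 57; ownership shares total 8,694.
Blended shares (65% profit-interest units + 35% ownership shares): Tam 0.1550; Sato 0.1781; Halvorsen 0.1645; Kowalski 0.1838; Quinlan 0.2010; Marchetti 0.1176.
Unrounded shares: Tam 1,204.25; Sato 1,384.13; Halvorsen 1,278.01; Kowalski 1,428.45; Quinlan 1,561.69; Marchetti 913.46.
Rounded to nearest $1: Tam $1,204; Sato $1,384; Halvorsen $1,278; Kowalski $1,428; Quinlan $1,562; Marchetti $913. Sum = $7,769.
Difference $7,770 − $7,769 = +$1 applied to largest allocation (Quinlan): Quinlan becomes $1,563.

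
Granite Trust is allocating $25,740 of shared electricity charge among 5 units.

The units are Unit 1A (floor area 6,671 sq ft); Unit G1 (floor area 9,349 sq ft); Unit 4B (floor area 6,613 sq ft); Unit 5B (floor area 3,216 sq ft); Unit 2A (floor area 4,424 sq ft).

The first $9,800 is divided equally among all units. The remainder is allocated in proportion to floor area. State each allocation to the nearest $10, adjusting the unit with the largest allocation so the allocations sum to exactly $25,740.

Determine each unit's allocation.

$9,800 shared equally gives $1,960 per unit.
Remainder $15,940 by floor area (total 30,273): Unit 1A 3,512.56 → $3,510; Unit G1 4,922.64 → $4,920; Unit 4B 3,482.02 → $3,480; Unit 5B 1,693.36 → $1,690; Unit 2A 2,329.42 → $2,330.
Rounding difference +$10 on remainder applied to Unit G1.
Totals: Unit 1A $1,960 + $3,510 = $5,470; Unit G1 $1,960 + $4,930 = $6,890; Unit 4B $1,960 + $3,480 = $5,440; Unit 5B $1,960 + $1,690 = $3,650; Unit 2A $1,960 + $2,330 = $4,290.

Unit 1A: $5,470; Unit G1: $6,890; Unit 4B: $5,440; Unit 5B: $3,650; Unit 2A: $4,290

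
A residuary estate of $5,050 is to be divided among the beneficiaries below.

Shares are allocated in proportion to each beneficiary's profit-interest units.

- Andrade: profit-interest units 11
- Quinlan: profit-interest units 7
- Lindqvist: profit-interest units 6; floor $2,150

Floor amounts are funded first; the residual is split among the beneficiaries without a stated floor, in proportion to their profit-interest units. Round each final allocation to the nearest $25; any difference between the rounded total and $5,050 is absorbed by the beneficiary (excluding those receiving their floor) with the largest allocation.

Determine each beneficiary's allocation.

Andrade: $1,775 · Quinlan: $1,125 · Lindqvist: $2,150

Guaranteed amounts: Lindqvist $2,150. Remaining pool $2,900.
Remaining pool split over remaining profit-interest units 18: Andrade 1,772.22 → $1,775; Quinlan 1,127.78 → $1,125.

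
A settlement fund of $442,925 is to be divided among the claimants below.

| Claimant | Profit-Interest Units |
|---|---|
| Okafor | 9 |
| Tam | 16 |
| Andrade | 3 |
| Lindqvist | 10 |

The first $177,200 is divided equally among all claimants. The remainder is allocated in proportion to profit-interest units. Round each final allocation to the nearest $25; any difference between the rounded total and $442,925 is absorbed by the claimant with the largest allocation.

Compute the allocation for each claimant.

$177,200 shared equally gives $44,300 per claimant.
Remainder $265,725 by profit-interest units (total 38): Okafor 62,934.87 → $62,925; Tam 111,884.21 → $111,875; Andrade 20,978.29 → $20,975; Lindqvist 69,927.63 → $69,925.
Rounding difference +$25 on remainder applied to Tam.
Totals: Okafor $44,300 + $62,925 = $107,225; Tam $44,300 + $111,900 = $156,200; Andrade $44,300 + $20,975 = $65,275; Lindqvist $44,300 + $69,925 = $114,225.

Okafor: $107,225; Tam: $156,200; Andrade: $65,275; Lindqvist: $114,225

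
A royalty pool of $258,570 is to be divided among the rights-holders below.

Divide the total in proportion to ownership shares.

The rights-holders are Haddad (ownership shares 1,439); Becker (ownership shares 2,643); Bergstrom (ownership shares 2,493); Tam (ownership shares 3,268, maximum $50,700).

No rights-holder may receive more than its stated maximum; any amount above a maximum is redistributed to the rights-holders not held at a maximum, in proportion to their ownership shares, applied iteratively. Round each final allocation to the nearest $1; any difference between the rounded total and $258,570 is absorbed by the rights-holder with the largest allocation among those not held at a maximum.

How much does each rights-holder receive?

Sum of ownership shares: 9,843.
Proportional shares (ignoring caps): Haddad 37,801.71; Becker 69,430.10; Bergstrom 65,489.69; Tam 85,848.497.
Capped: Tam ($50,700); remaining pool $207,870 reallocated over remaining ownership shares 6,575.
Shares after redistribution: Haddad 45,494.29 → $45,494; Becker 83,559.00 → $83,559; Bergstrom 78,816.72 → $78,817.

Haddad: $45,494 | Becker: $83,559 | Bergstrom: $78,817 | Tam: $50,700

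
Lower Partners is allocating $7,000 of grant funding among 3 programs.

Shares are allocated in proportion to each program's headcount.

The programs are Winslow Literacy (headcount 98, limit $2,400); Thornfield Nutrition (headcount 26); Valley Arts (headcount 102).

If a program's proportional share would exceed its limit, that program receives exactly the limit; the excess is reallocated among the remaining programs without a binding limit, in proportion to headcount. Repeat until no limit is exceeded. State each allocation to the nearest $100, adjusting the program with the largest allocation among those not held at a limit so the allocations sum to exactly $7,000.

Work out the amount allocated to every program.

Sum of headcount: 226.
Unconstrained shares: Winslow Literacy 3,035.40; Thornfield Nutrition 805.31; Valley Arts 3,159.29.
Held at cap: Winslow Literacy ($2,400); balance $4,600 reallocated over remaining headcount 128.
Redistributed shares: Thornfield Nutrition 934.38 → $900; Valley Arts 3,665.62 → $3,700.

Winslow Literacy: $2,400 · Thornfield Nutrition: $900 · Valley Arts: $3,700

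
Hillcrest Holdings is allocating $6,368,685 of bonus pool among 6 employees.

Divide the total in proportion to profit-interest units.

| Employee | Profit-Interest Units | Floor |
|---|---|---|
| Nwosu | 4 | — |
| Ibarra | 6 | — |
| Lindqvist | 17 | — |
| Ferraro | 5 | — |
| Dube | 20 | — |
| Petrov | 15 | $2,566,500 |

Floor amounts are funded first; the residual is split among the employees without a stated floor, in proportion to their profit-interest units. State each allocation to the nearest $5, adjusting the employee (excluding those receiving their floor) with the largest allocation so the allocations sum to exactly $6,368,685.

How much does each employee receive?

Guaranteed amounts: Petrov $2,566,500. Remaining pool $3,802,185.
Remaining pool split over remaining profit-interest units 52: Nwosu 292,475.77 → $292,475; Ibarra 438,713.65 → $438,715; Lindqvist 1,243,022.02 → $1,243,020; Ferraro 365,594.71 → $365,595; Dube 1,462,378.85 → $1,462,380.

Nwosu: $292,475 | Ibarra: $438,715 | Lindqvist: $1,243,020 | Ferraro: $365,595 | Dube: $1,462,380 | Petrov: $2,566,500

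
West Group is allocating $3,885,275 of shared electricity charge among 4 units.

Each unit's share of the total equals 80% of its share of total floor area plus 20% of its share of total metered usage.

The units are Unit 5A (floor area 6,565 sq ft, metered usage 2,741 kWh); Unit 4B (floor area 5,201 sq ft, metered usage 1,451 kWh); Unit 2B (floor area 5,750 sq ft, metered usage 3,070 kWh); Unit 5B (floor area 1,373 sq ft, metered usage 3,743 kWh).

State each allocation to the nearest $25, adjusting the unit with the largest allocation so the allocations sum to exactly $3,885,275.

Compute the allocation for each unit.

Totals — floor area 18,889, metered usage 11,005.
Composite weights (80% floor area + 20% metered usage): Unit 5A 0.3279; Unit 4B 0.2466; Unit 2B 0.2993; Unit 5B 0.1262.
Unrounded shares: Unit 5A 1,273,822.94; Unit 4B 958,288.25; Unit 2B 1,162,943.62; Unit 5B 490,220.19.
After rounding ($25): Unit 5A $1,273,825; Unit 4B $958,300; Unit 2B $1,162,950; Unit 5B $490,225. Sum = $3,885,300.
Difference $3,885,275 − $3,885,300 = −$25 applied to largest allocation (Unit 5A): Unit 5A becomes $1,273,800.

Unit 5A: $1,273,800; Unit 4B: $958,300; Unit 2B: $1,162,950; Unit 5B: $490,225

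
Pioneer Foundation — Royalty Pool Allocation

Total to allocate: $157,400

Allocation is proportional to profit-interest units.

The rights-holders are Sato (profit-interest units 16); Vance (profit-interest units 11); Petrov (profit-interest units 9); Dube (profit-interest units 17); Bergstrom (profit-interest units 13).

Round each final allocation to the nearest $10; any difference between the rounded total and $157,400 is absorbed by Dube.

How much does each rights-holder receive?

Sato: $38,160; Vance: $26,230; Petrov: $21,460; Dube: $40,550; Bergstrom: $31,000

Sum of profit-interest units: 66.
Proportional shares: Sato 16/66 × $157,400 = 38,157.58; Vance 11/66 × $157,400 = 26,233.33; Petrov 9/66 × $157,400 = 21,463.64; Dube 17/66 × $157,400 = 40,542.42; Bergstrom 13/66 × $157,400 = 31,003.03.
At nearest $10: Sato $38,160; Vance $26,230; Petrov $21,460; Dube $40,540; Bergstrom $31,000. Sum = $157,390.
Difference $157,400 − $157,390 = +$10 applied to Dube: Dube becomes $40,550.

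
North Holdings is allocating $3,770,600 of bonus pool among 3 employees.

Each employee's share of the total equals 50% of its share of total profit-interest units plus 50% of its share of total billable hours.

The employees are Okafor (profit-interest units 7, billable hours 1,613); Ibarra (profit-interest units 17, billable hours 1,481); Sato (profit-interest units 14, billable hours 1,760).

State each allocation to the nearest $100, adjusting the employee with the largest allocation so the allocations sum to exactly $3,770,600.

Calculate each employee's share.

Profit-interest units total 38; billable hours total 4,854.
Combined weights (50% profit-interest units + 50% billable hours): Okafor 0.2583; Ibarra 0.3762; Sato 0.3655.
Proportional shares: Okafor 973,783.43; Ibarra 1,418,646.04; Sato 1,378,170.53.
At nearest $100: Okafor $973,800; Ibarra $1,418,600; Sato $1,378,200. Sum = $3,770,600.
Rounded total matches; no reconciliation needed.

Okafor: $973,800 · Ibarra: $1,418,600 · Sato: $1,378,200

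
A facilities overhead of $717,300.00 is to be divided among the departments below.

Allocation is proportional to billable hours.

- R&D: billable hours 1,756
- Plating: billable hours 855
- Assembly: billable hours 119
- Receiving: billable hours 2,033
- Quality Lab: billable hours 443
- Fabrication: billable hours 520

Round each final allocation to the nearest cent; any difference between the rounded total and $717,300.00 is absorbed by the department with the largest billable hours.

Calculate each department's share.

Billable hours total: 1,756 + 855 + 119 + 2,033 + 443 + 520 = 5,726.
Unrounded shares: R&D 219,975.3406; Plating 107,106.4443; Assembly 14,907.2127; Receiving 254,675.3231; Quality Lab 55,494.9179; Fabrication 65,140.7614.
Rounded to nearest cent: R&D $219,975.34; Plating $107,106.44; Assembly $14,907.21; Receiving $254,675.32; Quality Lab $55,494.92; Fabrication $65,140.76. Sum = $717,299.99.
Difference $717,300.00 − $717,299.99 = +$0.01 applied to largest billable hours (Receiving): Receiving becomes $254,675.33.

R&D: $219,975.34; Plating: $107,106.44; Assembly: $14,907.21; Receiving: $254,675.33; Quality Lab: $55,494.92; Fabrication: $65,140.76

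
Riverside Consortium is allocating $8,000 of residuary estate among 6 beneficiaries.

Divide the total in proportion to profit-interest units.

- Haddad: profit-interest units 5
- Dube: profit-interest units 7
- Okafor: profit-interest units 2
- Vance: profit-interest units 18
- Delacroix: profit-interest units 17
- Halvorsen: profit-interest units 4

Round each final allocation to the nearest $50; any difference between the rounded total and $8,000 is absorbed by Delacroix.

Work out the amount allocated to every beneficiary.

Profit-interest units total: 53.
Proportional shares: Haddad 5/53 × $8,000 = 754.72; Dube 7/53 × $8,000 = 1,056.60; Okafor 2/53 × $8,000 = 301.89; Vance 18/53 × $8,000 = 2,716.98; Delacroix 17/53 × $8,000 = 2,566.04; Halvorsen 4/53 × $8,000 = 603.77.
Rounded to nearest $50: Haddad $750; Dube $1,050; Okafor $300; Vance $2,700; Delacroix $2,550; Halvorsen $600. Sum = $7,950.
Difference $8,000 − $7,950 = +$50 applied to Delacroix: Delacroix becomes $2,600.

Haddad: $750 | Dube: $1,050 | Okafor: $300 | Vance: $2,700 | Delacroix: $2,600 | Halvorsen: $600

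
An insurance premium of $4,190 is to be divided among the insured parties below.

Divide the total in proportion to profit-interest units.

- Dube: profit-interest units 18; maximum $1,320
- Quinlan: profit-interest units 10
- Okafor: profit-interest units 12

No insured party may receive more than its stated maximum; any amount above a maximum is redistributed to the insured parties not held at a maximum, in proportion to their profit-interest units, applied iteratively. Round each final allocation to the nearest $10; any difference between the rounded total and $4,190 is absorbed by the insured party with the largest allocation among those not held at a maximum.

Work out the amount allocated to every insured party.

Combined profit-interest units = 40.
Pro-rata shares before constraints: Dube 1,885.50; Quinlan 1,047.50; Okafor 1,257.00.
Cap binds for Dube ($1,320); balance $2,870 reallocated over remaining profit-interest units 22.
Shares after redistribution: Quinlan 1,304.55 → $1,300; Okafor 1,565.45 → $1,570.

Dube: $1,320 · Quinlan: $1,300 · Okafor: $1,570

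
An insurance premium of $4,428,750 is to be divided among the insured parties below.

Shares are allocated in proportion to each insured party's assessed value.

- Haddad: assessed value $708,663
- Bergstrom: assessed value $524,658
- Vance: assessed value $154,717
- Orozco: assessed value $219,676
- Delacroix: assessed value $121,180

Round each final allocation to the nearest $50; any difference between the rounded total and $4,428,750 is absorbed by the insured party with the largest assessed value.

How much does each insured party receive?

Haddad: $1,815,400 · Bergstrom: $1,343,950 · Vance: $396,300 · Orozco: $562,700 · Delacroix: $310,400

Sum of assessed value: 1,728,894.
Unrounded shares: Haddad 708,663/1,728,894 × $4,428,750 = 1,815,317.34; Bergstrom 524,658/1,728,894 × $4,428,750 = 1,343,968.52; Vance 154,717/1,728,894 × $4,428,750 = 396,324.42; Orozco 219,676/1,728,894 × $4,428,750 = 562,723.96; Delacroix 121,180/1,728,894 × $4,428,750 = 310,415.75.
After rounding ($50): Haddad $1,815,300; Bergstrom $1,343,950; Vance $396,300; Orozco $562,700; Delacroix $310,400. Sum = $4,428,650.
Difference $4,428,750 − $4,428,650 = +$100 applied to largest assessed value (Haddad): Haddad becomes $1,815,400.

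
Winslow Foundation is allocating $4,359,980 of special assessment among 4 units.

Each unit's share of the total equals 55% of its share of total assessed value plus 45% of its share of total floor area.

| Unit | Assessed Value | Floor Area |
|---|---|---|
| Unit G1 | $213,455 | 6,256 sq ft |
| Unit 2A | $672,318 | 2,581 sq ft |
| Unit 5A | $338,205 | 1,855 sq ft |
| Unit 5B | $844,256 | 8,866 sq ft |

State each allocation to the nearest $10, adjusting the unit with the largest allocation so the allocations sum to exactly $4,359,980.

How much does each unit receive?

Assessed value total 2,068,234; floor area total 19,558.
Combined weights (55% assessed value + 45% floor area): Unit G1 0.2007; Unit 2A 0.2382; Unit 5A 0.1326; Unit 5B 0.4285.
Unrounded shares: Unit G1 875,068.14; Unit 2A 1,038,428.01; Unit 5A 578,214.91; Unit 5B 1,868,268.94.
After rounding ($10): Unit G1 $875,070; Unit 2A $1,038,430; Unit 5A $578,210; Unit 5B $1,868,270. Sum = $4,359,980.
Rounded total matches; no reconciliation needed.

Unit G1: $875,070 · Unit 2A: $1,038,430 · Unit 5A: $578,210 · Unit 5B: $1,868,270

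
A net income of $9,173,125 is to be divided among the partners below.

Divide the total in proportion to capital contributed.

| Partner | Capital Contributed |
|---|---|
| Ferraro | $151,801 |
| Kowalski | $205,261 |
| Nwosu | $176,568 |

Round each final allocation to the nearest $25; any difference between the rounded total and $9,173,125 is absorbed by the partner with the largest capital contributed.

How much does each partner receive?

Ferraro: $2,609,475 | Kowalski: $3,528,450 | Nwosu: $3,035,200

Total capital contributed = 151,801 + 205,261 + 176,568 = 533,630.
Pro-rata amounts: Ferraro 2,609,466.39; Kowalski 3,528,446.32; Nwosu 3,035,212.29.
Rounded to nearest $25: Ferraro $2,609,475; Kowalski $3,528,450; Nwosu $3,035,200. Sum = $9,173,125.
Rounded total matches; no reconciliation needed.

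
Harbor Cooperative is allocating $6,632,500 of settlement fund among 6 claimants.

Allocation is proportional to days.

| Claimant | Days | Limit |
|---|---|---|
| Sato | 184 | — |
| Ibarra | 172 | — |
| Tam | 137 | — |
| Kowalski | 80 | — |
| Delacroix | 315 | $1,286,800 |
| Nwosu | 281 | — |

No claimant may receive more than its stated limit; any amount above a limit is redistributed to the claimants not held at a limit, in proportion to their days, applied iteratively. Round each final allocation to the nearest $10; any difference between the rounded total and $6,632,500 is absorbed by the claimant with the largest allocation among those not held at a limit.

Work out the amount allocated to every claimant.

Sato: $1,151,770 · Ibarra: $1,076,650 · Tam: $857,570 · Kowalski: $500,770 · Delacroix: $1,286,800 · Nwosu: $1,758,940

Days total: 1,169.
Proportional shares (ignoring caps): Sato 1,043,952.10; Ibarra 975,868.26; Tam 777,290.42; Kowalski 453,892.22; Delacroix 1,787,200.60; Nwosu 1,594,296.41.
Held at cap: Delacroix ($1,286,800); remaining pool $5,345,700 reallocated over remaining days 854.
Remaining shares: Sato 1,151,766.74 → $1,151,770; Ibarra 1,076,651.52 → $1,076,650; Tam 857,565.46 → $857,570; Kowalski 500,768.15 → $500,770; Nwosu 1,758,948.13 → $1,758,950.
Rounding difference −$10 applied to Nwosu → $1,758,940.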